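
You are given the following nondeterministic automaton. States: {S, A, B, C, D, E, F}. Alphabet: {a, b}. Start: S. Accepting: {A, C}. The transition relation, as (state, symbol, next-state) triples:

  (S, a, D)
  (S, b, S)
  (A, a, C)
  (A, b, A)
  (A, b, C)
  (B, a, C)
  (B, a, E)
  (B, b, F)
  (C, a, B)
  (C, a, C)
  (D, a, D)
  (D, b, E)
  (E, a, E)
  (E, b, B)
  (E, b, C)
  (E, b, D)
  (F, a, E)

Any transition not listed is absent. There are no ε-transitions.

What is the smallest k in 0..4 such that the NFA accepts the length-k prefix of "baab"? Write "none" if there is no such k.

none

Start in {S}.
Read 'b': {S} → {S}.
Read 'a': {S} → {D}.
Read 'a': {D} → {D}.
Read 'b': {D} → {E}.
No reachable set along the way intersects F.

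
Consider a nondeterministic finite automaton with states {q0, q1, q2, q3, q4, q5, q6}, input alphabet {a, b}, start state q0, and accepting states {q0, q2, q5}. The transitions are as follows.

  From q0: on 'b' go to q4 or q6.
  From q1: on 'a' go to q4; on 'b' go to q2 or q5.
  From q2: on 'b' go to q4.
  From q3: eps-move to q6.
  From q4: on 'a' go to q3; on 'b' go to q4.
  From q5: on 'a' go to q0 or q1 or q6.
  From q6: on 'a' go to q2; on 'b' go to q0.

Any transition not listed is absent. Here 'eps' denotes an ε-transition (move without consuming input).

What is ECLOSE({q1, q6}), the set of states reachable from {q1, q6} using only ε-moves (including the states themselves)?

Begin with {q1, q6}.
No ε-moves leave this set, so the closure equals the set itself.

{q1, q6}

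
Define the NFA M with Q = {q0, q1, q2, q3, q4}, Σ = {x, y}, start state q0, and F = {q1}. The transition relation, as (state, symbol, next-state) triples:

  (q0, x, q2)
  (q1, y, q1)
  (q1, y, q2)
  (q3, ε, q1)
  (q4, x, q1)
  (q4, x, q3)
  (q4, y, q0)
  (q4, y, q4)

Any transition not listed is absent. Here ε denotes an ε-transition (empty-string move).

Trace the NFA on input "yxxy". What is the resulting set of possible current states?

∅

Start in {q0}.
Read 'y': {q0} → ∅.
The set is empty and remains empty for the remaining 3 symbols.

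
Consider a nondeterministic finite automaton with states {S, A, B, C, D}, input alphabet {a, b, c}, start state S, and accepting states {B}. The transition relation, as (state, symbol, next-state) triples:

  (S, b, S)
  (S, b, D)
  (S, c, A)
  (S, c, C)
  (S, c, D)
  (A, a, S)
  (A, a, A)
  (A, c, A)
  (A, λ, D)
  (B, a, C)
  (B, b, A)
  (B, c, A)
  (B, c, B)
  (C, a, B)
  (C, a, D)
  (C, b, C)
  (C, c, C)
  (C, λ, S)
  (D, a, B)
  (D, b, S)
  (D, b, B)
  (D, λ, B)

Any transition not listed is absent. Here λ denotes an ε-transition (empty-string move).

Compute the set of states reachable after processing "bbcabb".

Start in {S}.
Read 'b': {S} → {S, B, D}.
Read 'b': {S, B, D} → {S, A, B, D}.
Read 'c': {S, A, B, D} → {S, A, B, C, D}.
Read 'a': {S, A, B, C, D} → {S, A, B, C, D}.
Read 'b': {S, A, B, C, D} → {S, A, B, C, D}.
Read 'b': {S, A, B, C, D} → {S, A, B, C, D}.

{S, A, B, C, D}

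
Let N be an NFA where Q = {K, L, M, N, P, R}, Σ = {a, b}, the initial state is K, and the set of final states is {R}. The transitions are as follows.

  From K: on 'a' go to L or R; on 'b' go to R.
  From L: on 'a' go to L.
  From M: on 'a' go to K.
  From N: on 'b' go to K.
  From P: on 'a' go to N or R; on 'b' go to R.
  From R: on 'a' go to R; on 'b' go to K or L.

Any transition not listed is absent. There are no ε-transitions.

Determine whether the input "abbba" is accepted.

Start in {K}.
Read 'a': K→{L, R}; now {L, R}.
Read 'b': L→∅, R→{K, L}; now {K, L}.
Read 'b': K→{R}, L→∅; now {R}.
Read 'b': R→{K, L}; now {K, L}.
Read 'a': K→{L, R}, L→{L}; now {L, R}.
The final set {L, R} contains the accepting state R.

Yes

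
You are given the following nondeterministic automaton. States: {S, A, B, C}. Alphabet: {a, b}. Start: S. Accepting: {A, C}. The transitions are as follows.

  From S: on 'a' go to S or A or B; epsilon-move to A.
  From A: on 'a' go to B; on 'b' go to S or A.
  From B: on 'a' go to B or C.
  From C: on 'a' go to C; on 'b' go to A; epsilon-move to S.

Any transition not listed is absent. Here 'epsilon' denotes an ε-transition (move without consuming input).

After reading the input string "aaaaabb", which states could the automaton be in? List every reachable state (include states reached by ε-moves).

{S, A}

Start: ε-closure({S}) = {S, A}.
Read 'a': S→{S, A, B}, A→{B}; now {S, A, B}.
Read 'a': S→{S, A, B}, A→{B}, B→{B, C}; now {S, A, B, C}.
Read 'a': S→{S, A, B}, A→{B}, B→{B, C}, C→{C}; now {S, A, B, C}.
Read 'a': S→{S, A, B}, A→{B}, B→{B, C}, C→{C}; now {S, A, B, C}.
Read 'a': S→{S, A, B}, A→{B}, B→{B, C}, C→{C}; now {S, A, B, C}.
Read 'b': S→∅, A→{S, A}, B→∅, C→{A}; now {S, A}.
Read 'b': S→∅, A→{S, A}; now {S, A}.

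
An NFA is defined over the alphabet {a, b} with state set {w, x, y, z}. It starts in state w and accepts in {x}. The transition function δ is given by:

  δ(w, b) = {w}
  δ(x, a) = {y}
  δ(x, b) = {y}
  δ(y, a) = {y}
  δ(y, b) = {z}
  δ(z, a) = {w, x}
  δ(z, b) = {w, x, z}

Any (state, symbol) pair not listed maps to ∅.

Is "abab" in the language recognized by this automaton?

Start in {w}.
Read 'a': w→∅; now ∅.
The set is empty and remains empty for the remaining 3 symbols.
The final set ∅ contains no accepting state.

No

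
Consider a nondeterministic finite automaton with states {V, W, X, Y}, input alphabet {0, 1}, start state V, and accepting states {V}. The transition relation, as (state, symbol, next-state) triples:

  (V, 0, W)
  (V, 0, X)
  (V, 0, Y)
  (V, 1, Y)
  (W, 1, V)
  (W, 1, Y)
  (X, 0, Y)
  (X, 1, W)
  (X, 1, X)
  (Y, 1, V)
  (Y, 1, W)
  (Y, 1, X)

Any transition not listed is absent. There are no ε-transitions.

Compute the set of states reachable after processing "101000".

Start in {V}.
Read '1': V→{Y}; now {Y}.
Read '0': Y→∅; now ∅.
The set is empty and remains empty for the remaining 4 symbols.

∅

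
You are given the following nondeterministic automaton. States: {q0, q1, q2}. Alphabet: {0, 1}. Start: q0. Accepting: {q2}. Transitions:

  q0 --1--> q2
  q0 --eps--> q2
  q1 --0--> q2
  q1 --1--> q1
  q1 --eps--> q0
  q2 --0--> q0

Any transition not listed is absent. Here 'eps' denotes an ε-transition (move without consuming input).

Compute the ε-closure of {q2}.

{q2}

Begin with {q2}.
No ε-moves leave this set, so the closure equals the set itself.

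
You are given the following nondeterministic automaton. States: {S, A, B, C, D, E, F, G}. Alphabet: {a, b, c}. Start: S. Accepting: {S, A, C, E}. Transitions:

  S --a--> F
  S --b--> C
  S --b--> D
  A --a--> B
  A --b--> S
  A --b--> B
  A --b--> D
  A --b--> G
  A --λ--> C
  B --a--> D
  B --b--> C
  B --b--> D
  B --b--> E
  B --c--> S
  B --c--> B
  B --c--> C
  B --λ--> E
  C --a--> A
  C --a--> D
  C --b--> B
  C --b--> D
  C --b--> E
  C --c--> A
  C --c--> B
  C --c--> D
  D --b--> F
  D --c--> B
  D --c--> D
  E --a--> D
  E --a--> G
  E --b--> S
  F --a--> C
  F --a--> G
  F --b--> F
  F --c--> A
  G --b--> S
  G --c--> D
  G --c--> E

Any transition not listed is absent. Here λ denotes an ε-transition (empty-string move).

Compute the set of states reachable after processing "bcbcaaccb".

Start in {S}.
Read 'b': {S} → {C, D}.
Read 'c': {C, D} → {A, B, C, D, E}.
Read 'b': {A, B, C, D, E} → {S, B, C, D, E, F, G}.
Read 'c': {S, B, C, D, E, F, G} → {S, A, B, C, D, E}.
Read 'a': {S, A, B, C, D, E} → {A, B, C, D, E, F, G}.
Read 'a': {A, B, C, D, E, F, G} → {A, B, C, D, E, G}.
Read 'c': {A, B, C, D, E, G} → {S, A, B, C, D, E}.
Read 'c': {S, A, B, C, D, E} → {S, A, B, C, D, E}.
Read 'b': {S, A, B, C, D, E} → {S, B, C, D, E, F, G}.

{S, B, C, D, E, F, G}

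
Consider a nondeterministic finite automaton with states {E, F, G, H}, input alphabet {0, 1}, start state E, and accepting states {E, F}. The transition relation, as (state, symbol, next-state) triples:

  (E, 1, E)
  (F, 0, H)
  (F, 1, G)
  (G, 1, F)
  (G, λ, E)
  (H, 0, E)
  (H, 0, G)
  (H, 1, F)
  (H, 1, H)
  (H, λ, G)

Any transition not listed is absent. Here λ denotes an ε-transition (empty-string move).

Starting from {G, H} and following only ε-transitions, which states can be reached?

{E, G, H}

Begin with {G, H}.
ε-move G → E; add E.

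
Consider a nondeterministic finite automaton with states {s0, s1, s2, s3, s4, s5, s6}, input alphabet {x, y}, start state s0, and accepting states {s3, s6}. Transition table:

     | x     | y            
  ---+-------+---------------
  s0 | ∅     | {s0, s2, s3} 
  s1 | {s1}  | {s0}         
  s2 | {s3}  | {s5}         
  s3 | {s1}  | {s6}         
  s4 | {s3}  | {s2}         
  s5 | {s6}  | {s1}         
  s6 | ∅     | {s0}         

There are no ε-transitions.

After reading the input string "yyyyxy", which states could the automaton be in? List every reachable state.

Start in {s0}.
Read 'y': {s0} → {s0, s2, s3}.
Read 'y': {s0, s2, s3} → {s0, s2, s3, s5, s6}.
Read 'y': {s0, s2, s3, s5, s6} → {s0, s1, s2, s3, s5, s6}.
Read 'y': {s0, s1, s2, s3, s5, s6} → {s0, s1, s2, s3, s5, s6}.
Read 'x': {s0, s1, s2, s3, s5, s6} → {s1, s3, s6}.
Read 'y': {s1, s3, s6} → {s0, s6}.

{s0, s6}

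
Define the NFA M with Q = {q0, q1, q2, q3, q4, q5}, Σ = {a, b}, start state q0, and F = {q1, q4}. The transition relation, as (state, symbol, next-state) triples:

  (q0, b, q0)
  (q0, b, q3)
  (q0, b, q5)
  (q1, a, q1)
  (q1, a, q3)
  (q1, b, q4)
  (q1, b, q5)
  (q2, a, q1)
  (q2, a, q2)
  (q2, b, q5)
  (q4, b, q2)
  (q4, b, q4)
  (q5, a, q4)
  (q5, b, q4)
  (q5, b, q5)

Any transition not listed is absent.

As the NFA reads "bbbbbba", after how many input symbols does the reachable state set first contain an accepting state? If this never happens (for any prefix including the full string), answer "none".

Start in {q0}.
Read 'b': q0→{q0, q3, q5}; now {q0, q3, q5}.
Read 'b': q0→{q0, q3, q5}, q3→∅, q5→{q4, q5}; now {q0, q3, q4, q5}.
None of the earlier sets intersect F, but {q0, q3, q4, q5} does.

2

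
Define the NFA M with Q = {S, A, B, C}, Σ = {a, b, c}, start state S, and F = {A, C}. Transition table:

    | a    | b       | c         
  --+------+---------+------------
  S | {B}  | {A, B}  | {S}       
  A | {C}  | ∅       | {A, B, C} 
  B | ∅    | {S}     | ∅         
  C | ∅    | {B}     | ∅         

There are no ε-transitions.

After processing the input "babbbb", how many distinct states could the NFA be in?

1

Start in {S}.
Read 'b': S→{A, B}; now {A, B}.
Read 'a': A→{C}, B→∅; now {C}.
Read 'b': C→{B}; now {B}.
Read 'b': B→{S}; now {S}.
Read 'b': S→{A, B}; now {A, B}.
Read 'b': A→∅, B→{S}; now {S}.
That set has 1 state.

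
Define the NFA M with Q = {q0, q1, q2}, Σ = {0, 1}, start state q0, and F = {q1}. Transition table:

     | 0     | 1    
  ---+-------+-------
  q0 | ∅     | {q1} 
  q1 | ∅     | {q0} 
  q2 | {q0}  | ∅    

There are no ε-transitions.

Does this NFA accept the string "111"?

Yes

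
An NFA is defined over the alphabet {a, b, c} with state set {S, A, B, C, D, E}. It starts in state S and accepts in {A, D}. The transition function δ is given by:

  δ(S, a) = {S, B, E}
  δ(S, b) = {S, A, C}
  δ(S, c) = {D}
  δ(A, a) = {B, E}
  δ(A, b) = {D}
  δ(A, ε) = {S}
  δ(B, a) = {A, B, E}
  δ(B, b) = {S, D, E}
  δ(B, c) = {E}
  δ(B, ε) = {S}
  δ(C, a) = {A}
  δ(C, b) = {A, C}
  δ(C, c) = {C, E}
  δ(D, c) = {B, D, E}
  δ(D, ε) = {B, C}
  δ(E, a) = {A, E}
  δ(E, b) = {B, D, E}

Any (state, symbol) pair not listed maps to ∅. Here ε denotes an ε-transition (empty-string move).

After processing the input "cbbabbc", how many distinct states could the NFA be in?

Start in {S}.
Read 'c': {S} → {S, B, C, D}.
Read 'b': {S, B, C, D} → {S, A, B, C, D, E}.
Read 'b': {S, A, B, C, D, E} → {S, A, B, C, D, E}.
Read 'a': {S, A, B, C, D, E} → {S, A, B, E}.
Read 'b': {S, A, B, E} → {S, A, B, C, D, E}.
Read 'b': {S, A, B, C, D, E} → {S, A, B, C, D, E}.
Read 'c': {S, A, B, C, D, E} → {S, B, C, D, E}.
That set has 5 states.

5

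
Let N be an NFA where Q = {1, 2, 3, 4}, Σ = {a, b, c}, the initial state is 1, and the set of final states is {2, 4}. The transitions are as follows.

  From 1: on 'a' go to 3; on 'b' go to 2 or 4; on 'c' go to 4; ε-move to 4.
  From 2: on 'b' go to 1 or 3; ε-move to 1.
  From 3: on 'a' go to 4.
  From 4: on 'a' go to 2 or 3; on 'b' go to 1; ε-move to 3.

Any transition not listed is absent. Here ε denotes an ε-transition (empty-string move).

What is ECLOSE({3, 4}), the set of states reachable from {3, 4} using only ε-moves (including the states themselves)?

Begin with {3, 4}.
No ε-moves leave this set, so the closure equals the set itself.

{3, 4}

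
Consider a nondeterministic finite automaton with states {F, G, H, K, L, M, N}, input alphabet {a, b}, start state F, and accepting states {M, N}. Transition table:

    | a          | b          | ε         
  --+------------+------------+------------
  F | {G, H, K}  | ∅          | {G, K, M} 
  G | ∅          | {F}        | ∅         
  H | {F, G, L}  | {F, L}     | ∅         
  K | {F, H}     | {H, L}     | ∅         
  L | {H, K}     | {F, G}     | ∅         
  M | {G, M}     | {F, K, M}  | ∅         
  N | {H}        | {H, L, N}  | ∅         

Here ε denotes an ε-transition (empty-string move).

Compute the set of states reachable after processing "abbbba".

Start: ε-closure({F}) = {F, G, K, M}.
Read 'a': F→{G, H, K}, G→∅, K→{F, H}, M→{G, M}; now {F, G, H, K, M}.
Read 'b': F→∅, G→{F}, H→{F, L}, K→{H, L}, M→{F, K, M}; union {F, H, K, L, M}; ε-closure = {F, G, H, K, L, M}.
Read 'b': F→∅, G→{F}, H→{F, L}, K→{H, L}, L→{F, G}, M→{F, K, M}; now {F, G, H, K, L, M}.
Read 'b': F→∅, G→{F}, H→{F, L}, K→{H, L}, L→{F, G}, M→{F, K, M}; now {F, G, H, K, L, M}.
Read 'b': F→∅, G→{F}, H→{F, L}, K→{H, L}, L→{F, G}, M→{F, K, M}; now {F, G, H, K, L, M}.
Read 'a': F→{G, H, K}, G→∅, H→{F, G, L}, K→{F, H}, L→{H, K}, M→{G, M}; now {F, G, H, K, L, M}.

{F, G, H, K, L, M}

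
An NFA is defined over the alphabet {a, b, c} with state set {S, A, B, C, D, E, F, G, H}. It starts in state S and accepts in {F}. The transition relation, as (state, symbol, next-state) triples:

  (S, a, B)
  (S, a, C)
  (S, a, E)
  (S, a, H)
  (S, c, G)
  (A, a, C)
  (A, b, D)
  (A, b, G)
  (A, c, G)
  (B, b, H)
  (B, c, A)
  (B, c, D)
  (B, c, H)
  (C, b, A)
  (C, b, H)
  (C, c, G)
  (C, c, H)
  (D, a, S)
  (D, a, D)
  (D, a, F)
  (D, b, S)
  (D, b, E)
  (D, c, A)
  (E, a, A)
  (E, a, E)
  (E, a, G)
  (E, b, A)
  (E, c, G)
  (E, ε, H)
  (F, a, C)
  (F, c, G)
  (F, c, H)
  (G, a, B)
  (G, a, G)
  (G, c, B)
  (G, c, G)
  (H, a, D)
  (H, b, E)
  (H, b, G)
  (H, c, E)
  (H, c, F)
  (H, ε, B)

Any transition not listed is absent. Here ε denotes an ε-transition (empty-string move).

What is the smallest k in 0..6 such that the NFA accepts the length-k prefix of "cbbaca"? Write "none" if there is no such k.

Start in {S}.
Read 'c': S→{G}; now {G}.
Read 'b': G→∅; now ∅.
The set is empty and remains empty for the remaining 4 symbols.
No reachable set along the way intersects F.

none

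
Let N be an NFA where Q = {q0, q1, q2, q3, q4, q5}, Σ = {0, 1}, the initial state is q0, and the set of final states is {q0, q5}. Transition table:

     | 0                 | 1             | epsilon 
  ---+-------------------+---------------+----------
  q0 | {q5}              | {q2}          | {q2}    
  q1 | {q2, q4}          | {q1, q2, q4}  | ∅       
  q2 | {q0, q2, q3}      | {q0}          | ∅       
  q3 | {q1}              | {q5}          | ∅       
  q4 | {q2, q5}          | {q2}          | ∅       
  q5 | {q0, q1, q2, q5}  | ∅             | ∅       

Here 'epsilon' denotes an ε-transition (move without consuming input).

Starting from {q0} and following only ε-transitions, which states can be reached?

{q0, q2}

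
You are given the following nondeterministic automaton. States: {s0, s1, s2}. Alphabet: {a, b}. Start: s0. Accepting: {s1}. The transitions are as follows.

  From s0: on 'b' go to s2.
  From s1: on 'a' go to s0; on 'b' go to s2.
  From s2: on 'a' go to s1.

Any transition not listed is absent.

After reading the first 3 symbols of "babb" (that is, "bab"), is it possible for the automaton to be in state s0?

No

Start in {s0}.
Read 'b': {s0} → {s2}.
Read 'a': {s2} → {s1}.
Read 'b': {s1} → {s2}.
State s0 is not in {s2}.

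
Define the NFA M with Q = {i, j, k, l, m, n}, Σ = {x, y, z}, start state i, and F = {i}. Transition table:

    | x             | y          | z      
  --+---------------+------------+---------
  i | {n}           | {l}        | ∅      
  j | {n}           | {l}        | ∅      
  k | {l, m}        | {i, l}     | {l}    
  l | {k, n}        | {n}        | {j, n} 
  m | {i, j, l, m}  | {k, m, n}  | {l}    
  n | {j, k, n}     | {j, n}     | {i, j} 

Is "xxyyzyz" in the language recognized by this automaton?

Start in {i}.
Read 'x': {i} → {n}.
Read 'x': {n} → {j, k, n}.
Read 'y': {j, k, n} → {i, j, l, n}.
Read 'y': {i, j, l, n} → {j, l, n}.
Read 'z': {j, l, n} → {i, j, n}.
Read 'y': {i, j, n} → {j, l, n}.
Read 'z': {j, l, n} → {i, j, n}.
The final set {i, j, n} contains the accepting state i.

Yes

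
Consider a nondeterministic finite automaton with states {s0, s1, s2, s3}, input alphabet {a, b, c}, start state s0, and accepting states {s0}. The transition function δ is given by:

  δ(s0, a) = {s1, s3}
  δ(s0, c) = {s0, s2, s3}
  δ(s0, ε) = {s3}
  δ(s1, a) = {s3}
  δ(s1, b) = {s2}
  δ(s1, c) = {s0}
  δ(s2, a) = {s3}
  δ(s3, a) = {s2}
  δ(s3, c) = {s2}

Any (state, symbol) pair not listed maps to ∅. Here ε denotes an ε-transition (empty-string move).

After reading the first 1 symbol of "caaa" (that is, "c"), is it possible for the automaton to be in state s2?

Start: ε-closure({s0}) = {s0, s3}.
Read 'c': s0→{s0, s2, s3}, s3→{s2}; now {s0, s2, s3}.
State s2 is in {s0, s2, s3}.

Yes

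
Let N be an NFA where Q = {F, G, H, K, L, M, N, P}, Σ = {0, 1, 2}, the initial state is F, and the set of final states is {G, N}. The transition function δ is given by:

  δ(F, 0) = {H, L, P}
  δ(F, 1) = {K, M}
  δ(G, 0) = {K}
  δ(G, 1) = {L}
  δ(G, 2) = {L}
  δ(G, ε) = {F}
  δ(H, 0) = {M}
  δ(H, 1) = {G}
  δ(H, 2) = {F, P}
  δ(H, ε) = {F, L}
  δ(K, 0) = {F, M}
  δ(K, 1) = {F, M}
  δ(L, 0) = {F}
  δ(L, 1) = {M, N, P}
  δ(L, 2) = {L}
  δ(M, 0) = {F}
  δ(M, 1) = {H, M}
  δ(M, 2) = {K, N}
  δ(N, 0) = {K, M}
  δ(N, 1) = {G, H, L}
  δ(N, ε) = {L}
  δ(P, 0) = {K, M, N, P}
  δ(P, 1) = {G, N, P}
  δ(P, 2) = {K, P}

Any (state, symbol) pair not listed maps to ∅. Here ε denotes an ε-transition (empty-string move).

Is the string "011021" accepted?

Yes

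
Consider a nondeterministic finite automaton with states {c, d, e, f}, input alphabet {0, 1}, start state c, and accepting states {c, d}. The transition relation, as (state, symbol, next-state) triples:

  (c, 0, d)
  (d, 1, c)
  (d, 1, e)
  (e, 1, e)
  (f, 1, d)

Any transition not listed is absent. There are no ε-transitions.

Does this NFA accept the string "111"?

Start in {c}.
Read '1': {c} → ∅.
The set is empty and remains empty for the remaining 2 symbols.
The final set ∅ contains no accepting state.

No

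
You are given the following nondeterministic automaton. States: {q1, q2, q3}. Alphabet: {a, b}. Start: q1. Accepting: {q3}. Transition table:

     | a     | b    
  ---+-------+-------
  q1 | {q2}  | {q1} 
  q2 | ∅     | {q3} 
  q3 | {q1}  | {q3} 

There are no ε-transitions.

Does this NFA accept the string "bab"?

Yes

Start in {q1}.
Read 'b': q1→{q1}; now {q1}.
Read 'a': q1→{q2}; now {q2}.
Read 'b': q2→{q3}; now {q3}.
The final set {q3} contains the accepting state q3.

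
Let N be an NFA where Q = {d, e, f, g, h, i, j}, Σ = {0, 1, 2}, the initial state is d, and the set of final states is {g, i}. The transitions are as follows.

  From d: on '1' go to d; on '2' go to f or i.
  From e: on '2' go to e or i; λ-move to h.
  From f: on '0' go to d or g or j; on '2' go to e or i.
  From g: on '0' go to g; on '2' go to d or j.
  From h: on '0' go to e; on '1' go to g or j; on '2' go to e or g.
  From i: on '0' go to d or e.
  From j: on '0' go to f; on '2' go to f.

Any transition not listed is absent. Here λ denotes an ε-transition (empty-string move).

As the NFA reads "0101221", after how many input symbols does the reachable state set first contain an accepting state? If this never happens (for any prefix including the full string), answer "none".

Start in {d}.
Read '0': d→∅; now ∅.
The set is empty and remains empty for the remaining 6 symbols.
No reachable set along the way intersects F.

none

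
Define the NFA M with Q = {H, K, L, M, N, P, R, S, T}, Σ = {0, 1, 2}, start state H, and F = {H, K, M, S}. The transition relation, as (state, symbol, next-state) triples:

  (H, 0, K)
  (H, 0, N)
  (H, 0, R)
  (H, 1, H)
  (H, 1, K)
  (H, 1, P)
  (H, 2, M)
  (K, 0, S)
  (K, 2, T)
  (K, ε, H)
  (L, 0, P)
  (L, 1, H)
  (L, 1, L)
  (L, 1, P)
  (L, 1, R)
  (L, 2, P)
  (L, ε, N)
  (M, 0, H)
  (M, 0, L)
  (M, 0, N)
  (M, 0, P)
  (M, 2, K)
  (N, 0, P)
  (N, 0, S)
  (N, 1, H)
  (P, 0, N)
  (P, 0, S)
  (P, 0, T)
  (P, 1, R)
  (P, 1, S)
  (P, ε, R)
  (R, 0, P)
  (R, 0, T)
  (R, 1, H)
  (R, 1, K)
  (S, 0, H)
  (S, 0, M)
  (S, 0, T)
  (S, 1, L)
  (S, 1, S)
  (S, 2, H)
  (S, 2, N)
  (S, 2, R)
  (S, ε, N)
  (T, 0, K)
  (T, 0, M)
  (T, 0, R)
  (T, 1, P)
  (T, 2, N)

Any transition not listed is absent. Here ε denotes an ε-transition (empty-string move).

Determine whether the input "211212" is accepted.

No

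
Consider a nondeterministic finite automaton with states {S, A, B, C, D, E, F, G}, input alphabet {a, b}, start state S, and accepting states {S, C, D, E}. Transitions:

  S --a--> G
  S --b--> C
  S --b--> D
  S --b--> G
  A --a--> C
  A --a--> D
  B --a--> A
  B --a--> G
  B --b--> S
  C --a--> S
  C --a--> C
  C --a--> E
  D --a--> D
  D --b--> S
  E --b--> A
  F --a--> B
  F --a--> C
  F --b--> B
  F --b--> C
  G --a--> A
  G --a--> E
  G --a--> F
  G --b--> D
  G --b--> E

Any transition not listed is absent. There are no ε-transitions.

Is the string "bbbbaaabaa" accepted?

Yes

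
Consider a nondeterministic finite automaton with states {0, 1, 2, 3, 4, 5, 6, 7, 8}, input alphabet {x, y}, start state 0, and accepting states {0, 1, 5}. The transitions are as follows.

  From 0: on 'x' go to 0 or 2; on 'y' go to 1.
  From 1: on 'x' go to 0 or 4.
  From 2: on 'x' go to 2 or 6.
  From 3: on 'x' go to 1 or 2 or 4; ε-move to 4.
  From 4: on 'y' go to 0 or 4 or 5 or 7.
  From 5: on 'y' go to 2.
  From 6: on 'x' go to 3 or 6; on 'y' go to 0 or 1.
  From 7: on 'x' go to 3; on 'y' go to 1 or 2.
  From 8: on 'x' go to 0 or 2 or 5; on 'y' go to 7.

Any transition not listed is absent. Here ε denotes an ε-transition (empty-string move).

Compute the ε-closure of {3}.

{3, 4}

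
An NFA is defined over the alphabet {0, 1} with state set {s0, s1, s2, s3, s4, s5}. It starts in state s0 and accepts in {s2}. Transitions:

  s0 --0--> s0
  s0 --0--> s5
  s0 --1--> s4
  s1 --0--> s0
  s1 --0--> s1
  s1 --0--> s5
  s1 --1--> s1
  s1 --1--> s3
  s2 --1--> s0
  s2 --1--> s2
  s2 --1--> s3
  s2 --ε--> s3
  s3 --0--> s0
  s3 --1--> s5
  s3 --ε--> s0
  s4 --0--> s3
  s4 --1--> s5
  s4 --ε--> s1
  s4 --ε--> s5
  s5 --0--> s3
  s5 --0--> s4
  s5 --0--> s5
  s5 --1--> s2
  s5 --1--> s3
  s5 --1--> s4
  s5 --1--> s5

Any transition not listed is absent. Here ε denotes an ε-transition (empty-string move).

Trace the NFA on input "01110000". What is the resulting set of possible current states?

Start in {s0}.
Read '0': s0→{s0, s5}; now {s0, s5}.
Read '1': s0→{s4}, s5→{s2, s3, s4, s5}; union {s2, s3, s4, s5}; ε-closure = {s0, s1, s2, s3, s4, s5}.
Read '1': s0→{s4}, s1→{s1, s3}, s2→{s0, s2, s3}, s3→{s5}, s4→{s5}, s5→{s2, s3, s4, s5}; now {s0, s1, s2, s3, s4, s5}.
Read '1': s0→{s4}, s1→{s1, s3}, s2→{s0, s2, s3}, s3→{s5}, s4→{s5}, s5→{s2, s3, s4, s5}; now {s0, s1, s2, s3, s4, s5}.
Read '0': s0→{s0, s5}, s1→{s0, s1, s5}, s2→∅, s3→{s0}, s4→{s3}, s5→{s3, s4, s5}; now {s0, s1, s3, s4, s5}.
Read '0': s0→{s0, s5}, s1→{s0, s1, s5}, s3→{s0}, s4→{s3}, s5→{s3, s4, s5}; now {s0, s1, s3, s4, s5}.
Read '0': s0→{s0, s5}, s1→{s0, s1, s5}, s3→{s0}, s4→{s3}, s5→{s3, s4, s5}; now {s0, s1, s3, s4, s5}.
Read '0': s0→{s0, s5}, s1→{s0, s1, s5}, s3→{s0}, s4→{s3}, s5→{s3, s4, s5}; now {s0, s1, s3, s4, s5}.

{s0, s1, s3, s4, s5}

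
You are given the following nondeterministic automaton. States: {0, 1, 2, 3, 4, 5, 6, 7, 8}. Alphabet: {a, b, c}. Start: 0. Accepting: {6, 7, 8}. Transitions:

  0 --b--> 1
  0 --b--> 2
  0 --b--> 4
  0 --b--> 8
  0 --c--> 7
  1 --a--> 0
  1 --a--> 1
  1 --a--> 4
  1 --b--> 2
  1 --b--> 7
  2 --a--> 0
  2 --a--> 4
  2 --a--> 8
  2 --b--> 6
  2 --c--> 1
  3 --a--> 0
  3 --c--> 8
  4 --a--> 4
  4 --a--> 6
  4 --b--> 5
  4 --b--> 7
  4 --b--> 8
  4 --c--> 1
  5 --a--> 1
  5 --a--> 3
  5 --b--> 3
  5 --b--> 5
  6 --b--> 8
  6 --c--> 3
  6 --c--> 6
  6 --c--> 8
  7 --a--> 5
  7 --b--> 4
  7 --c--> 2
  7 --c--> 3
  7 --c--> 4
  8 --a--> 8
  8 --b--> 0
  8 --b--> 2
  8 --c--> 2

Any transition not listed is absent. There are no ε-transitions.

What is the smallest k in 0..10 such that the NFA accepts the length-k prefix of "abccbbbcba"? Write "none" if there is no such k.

none

Start in {0}.
Read 'a': 0→∅; now ∅.
The set is empty and remains empty for the remaining 9 symbols.
No reachable set along the way intersects F.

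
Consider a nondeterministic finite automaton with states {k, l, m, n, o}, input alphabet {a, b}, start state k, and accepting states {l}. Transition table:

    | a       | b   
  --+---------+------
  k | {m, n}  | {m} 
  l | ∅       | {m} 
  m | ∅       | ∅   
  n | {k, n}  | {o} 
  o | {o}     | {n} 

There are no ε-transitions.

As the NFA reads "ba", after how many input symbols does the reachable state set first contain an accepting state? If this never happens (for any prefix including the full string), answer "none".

Start in {k}.
Read 'b': k→{m}; now {m}.
Read 'a': m→∅; now ∅.
No reachable set along the way intersects F.

none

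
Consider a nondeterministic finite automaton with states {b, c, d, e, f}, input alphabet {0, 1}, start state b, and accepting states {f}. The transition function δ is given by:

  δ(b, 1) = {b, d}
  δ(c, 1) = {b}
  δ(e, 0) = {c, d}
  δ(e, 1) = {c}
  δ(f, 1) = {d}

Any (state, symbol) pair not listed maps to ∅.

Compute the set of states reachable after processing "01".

Start in {b}.
Read '0': b→∅; now ∅.
The set is empty and remains empty for the remaining 1 symbol.

∅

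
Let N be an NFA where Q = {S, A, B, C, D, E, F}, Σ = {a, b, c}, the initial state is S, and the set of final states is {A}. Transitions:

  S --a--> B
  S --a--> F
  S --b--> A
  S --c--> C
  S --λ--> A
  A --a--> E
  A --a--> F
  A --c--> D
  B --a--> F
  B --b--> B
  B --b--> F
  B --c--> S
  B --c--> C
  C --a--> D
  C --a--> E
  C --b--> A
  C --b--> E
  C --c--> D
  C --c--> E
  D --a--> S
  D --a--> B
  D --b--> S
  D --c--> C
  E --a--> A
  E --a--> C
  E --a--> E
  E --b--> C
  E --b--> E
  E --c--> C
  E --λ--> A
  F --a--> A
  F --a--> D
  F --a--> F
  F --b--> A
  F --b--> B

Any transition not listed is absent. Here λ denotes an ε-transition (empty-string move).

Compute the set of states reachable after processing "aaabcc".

{A, C, D, E}

Start: ε-closure({S}) = {S, A}.
Read 'a': S→{B, F}, A→{E, F}; union {B, E, F}; ε-closure = {A, B, E, F}.
Read 'a': A→{E, F}, B→{F}, E→{A, C, E}, F→{A, D, F}; now {A, C, D, E, F}.
Read 'a': A→{E, F}, C→{D, E}, D→{S, B}, E→{A, C, E}, F→{A, D, F}; now {S, A, B, C, D, E, F}.
Read 'b': S→{A}, A→∅, B→{B, F}, C→{A, E}, D→{S}, E→{C, E}, F→{A, B}; now {S, A, B, C, E, F}.
Read 'c': S→{C}, A→{D}, B→{S, C}, C→{D, E}, E→{C}, F→∅; union {S, C, D, E}; ε-closure = {S, A, C, D, E}.
Read 'c': S→{C}, A→{D}, C→{D, E}, D→{C}, E→{C}; union {C, D, E}; ε-closure = {A, C, D, E}.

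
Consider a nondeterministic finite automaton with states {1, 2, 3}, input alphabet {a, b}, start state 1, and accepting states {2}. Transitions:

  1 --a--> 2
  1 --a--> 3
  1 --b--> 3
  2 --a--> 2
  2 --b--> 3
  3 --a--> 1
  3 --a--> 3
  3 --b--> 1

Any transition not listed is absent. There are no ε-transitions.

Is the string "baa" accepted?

Yes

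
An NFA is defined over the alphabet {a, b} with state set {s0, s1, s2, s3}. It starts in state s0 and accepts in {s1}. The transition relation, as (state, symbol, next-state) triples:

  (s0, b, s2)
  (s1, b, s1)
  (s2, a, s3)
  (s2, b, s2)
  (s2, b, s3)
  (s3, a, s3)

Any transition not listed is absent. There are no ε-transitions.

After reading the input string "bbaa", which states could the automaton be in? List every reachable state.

{s3}

Start in {s0}.
Read 'b': s0→{s2}; now {s2}.
Read 'b': s2→{s2, s3}; now {s2, s3}.
Read 'a': s2→{s3}, s3→{s3}; now {s3}.
Read 'a': s3→{s3}; now {s3}.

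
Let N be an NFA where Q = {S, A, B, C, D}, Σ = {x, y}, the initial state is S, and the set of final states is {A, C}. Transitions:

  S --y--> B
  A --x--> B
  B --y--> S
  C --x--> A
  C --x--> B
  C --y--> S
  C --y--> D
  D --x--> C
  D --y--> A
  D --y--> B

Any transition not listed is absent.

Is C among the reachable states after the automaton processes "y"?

Start in {S}.
Read 'y': {S} → {B}.
State C is not in {B}.

No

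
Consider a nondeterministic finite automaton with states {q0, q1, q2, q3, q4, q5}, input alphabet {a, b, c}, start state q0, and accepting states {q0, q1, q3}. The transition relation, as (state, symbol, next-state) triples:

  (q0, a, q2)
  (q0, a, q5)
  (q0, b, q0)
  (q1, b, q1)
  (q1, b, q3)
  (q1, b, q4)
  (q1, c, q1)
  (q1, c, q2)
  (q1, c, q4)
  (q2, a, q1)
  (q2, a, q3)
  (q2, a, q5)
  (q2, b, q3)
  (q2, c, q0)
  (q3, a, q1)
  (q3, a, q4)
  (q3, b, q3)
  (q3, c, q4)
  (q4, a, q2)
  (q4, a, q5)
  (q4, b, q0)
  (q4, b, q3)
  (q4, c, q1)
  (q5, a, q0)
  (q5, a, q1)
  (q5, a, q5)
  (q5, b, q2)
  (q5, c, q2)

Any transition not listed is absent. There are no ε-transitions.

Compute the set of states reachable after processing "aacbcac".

{q0, q1, q2, q4}

Start in {q0}.
Read 'a': q0→{q2, q5}; now {q2, q5}.
Read 'a': q2→{q1, q3, q5}, q5→{q0, q1, q5}; now {q0, q1, q3, q5}.
Read 'c': q0→∅, q1→{q1, q2, q4}, q3→{q4}, q5→{q2}; now {q1, q2, q4}.
Read 'b': q1→{q1, q3, q4}, q2→{q3}, q4→{q0, q3}; now {q0, q1, q3, q4}.
Read 'c': q0→∅, q1→{q1, q2, q4}, q3→{q4}, q4→{q1}; now {q1, q2, q4}.
Read 'a': q1→∅, q2→{q1, q3, q5}, q4→{q2, q5}; now {q1, q2, q3, q5}.
Read 'c': q1→{q1, q2, q4}, q2→{q0}, q3→{q4}, q5→{q2}; now {q0, q1, q2, q4}.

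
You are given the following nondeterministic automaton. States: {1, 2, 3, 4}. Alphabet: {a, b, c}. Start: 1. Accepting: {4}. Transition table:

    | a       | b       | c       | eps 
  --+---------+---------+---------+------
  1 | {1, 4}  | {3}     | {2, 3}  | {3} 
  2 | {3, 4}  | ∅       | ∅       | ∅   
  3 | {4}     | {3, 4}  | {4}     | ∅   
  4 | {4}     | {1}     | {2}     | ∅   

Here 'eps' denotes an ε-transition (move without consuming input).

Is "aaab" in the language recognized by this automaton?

Yes

Start: ε-closure({1}) = {1, 3}.
Read 'a': {1, 3} → {1, 3, 4}.
Read 'a': {1, 3, 4} → {1, 3, 4}.
Read 'a': {1, 3, 4} → {1, 3, 4}.
Read 'b': {1, 3, 4} → {1, 3, 4}.
The final set {1, 3, 4} contains the accepting state 4.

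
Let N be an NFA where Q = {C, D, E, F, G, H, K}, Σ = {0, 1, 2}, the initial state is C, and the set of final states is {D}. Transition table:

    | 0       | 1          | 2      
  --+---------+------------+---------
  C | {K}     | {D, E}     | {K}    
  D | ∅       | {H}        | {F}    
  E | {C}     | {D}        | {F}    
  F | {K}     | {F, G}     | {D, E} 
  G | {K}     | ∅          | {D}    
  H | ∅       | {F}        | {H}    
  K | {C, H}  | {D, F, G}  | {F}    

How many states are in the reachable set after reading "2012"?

3

Start in {C}.
Read '2': C→{K}; now {K}.
Read '0': K→{C, H}; now {C, H}.
Read '1': C→{D, E}, H→{F}; now {D, E, F}.
Read '2': D→{F}, E→{F}, F→{D, E}; now {D, E, F}.
That set has 3 states.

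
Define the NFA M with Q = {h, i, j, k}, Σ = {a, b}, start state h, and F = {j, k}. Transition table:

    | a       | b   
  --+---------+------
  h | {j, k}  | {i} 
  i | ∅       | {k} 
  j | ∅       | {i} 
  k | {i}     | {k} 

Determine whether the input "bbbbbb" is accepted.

Start in {h}.
Read 'b': h→{i}; now {i}.
Read 'b': i→{k}; now {k}.
Read 'b': k→{k}; now {k}.
Read 'b': k→{k}; now {k}.
Read 'b': k→{k}; now {k}.
Read 'b': k→{k}; now {k}.
The final set {k} contains the accepting state k.

Yes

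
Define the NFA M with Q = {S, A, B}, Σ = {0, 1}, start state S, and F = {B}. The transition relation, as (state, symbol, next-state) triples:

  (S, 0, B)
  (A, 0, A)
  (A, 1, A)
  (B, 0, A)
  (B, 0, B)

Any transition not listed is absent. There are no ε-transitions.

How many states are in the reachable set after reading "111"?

Start in {S}.
Read '1': S→∅; now ∅.
The set is empty and remains empty for the remaining 2 symbols.
That set has 0 states.

0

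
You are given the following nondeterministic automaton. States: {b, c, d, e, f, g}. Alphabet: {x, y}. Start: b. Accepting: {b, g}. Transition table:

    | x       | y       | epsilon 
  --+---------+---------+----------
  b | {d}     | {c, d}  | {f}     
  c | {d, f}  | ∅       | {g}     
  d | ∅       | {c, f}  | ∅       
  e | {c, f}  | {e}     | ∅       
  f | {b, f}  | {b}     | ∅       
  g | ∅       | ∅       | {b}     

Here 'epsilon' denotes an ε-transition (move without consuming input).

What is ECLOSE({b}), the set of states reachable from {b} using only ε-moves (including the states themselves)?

Begin with {b}.
ε-move b → f; add f.

{b, f}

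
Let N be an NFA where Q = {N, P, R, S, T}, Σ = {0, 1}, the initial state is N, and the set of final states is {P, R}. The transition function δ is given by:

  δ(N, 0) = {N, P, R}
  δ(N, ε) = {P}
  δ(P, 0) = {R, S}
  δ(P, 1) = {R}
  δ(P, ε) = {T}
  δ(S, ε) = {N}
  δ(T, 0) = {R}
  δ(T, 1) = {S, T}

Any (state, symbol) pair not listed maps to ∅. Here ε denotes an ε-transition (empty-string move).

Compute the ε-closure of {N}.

Begin with {N}.
ε-move N → P; add P.
ε-move P → T; add T.

{N, P, T}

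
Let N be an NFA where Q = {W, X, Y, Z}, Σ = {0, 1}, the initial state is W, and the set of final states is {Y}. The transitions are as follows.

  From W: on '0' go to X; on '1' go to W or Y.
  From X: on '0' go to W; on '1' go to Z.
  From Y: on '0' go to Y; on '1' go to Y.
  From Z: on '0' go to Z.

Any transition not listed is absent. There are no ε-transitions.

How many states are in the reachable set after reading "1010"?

2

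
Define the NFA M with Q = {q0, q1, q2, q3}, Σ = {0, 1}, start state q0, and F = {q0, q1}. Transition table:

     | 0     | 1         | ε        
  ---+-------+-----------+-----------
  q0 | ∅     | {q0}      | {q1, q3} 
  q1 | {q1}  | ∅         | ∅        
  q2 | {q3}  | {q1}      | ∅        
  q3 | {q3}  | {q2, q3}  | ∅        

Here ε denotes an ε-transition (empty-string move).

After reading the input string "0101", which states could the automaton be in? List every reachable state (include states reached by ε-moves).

{q2, q3}

Start: ε-closure({q0}) = {q0, q1, q3}.
Read '0': q0→∅, q1→{q1}, q3→{q3}; now {q1, q3}.
Read '1': q1→∅, q3→{q2, q3}; now {q2, q3}.
Read '0': q2→{q3}, q3→{q3}; now {q3}.
Read '1': q3→{q2, q3}; now {q2, q3}.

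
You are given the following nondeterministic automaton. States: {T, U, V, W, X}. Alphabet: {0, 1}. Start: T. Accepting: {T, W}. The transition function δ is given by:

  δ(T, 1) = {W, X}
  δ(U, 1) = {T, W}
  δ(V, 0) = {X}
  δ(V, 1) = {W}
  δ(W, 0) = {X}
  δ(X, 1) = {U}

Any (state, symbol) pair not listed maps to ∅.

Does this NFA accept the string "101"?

Start in {T}.
Read '1': {T} → {W, X}.
Read '0': {W, X} → {X}.
Read '1': {X} → {U}.
The final set {U} contains no accepting state.

No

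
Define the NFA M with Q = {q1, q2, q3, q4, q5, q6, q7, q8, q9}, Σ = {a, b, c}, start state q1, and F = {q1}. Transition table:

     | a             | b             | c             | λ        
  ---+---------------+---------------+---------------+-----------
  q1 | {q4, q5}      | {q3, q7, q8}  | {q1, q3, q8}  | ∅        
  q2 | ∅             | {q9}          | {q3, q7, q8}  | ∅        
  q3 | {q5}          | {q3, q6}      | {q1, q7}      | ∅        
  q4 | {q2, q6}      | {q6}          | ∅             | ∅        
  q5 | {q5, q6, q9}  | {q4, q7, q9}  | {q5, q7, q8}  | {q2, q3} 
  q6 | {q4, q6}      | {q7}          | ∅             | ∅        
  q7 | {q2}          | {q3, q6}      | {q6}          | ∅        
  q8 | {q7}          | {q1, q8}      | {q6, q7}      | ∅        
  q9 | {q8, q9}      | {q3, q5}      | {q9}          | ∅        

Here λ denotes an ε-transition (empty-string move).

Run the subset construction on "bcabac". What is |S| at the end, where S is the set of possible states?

Start in {q1}.
Read 'b': {q1} → {q3, q7, q8}.
Read 'c': {q3, q7, q8} → {q1, q6, q7}.
Read 'a': {q1, q6, q7} → {q2, q3, q4, q5, q6}.
Read 'b': {q2, q3, q4, q5, q6} → {q3, q4, q6, q7, q9}.
Read 'a': {q3, q4, q6, q7, q9} → {q2, q3, q4, q5, q6, q8, q9}.
Read 'c': {q2, q3, q4, q5, q6, q8, q9} → {q1, q2, q3, q5, q6, q7, q8, q9}.
That set has 8 states.

8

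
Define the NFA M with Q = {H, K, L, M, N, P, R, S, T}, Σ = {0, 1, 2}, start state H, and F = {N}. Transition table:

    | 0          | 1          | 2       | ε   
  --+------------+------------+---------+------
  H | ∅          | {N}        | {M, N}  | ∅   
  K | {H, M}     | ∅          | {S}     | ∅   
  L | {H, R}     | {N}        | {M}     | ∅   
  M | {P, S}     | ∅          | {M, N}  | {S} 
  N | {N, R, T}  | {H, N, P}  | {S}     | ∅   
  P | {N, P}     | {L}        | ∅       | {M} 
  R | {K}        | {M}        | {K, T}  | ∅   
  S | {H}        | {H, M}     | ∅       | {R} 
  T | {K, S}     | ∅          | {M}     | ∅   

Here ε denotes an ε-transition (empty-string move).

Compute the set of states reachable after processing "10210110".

Start in {H}.
Read '1': {H} → {N}.
Read '0': {N} → {N, R, T}.
Read '2': {N, R, T} → {K, M, R, S, T}.
Read '1': {K, M, R, S, T} → {H, M, R, S}.
Read '0': {H, M, R, S} → {H, K, M, P, R, S}.
Read '1': {H, K, M, P, R, S} → {H, L, M, N, R, S}.
Read '1': {H, L, M, N, R, S} → {H, M, N, P, R, S}.
Read '0': {H, M, N, P, R, S} → {H, K, M, N, P, R, S, T}.

{H, K, M, N, P, R, S, T}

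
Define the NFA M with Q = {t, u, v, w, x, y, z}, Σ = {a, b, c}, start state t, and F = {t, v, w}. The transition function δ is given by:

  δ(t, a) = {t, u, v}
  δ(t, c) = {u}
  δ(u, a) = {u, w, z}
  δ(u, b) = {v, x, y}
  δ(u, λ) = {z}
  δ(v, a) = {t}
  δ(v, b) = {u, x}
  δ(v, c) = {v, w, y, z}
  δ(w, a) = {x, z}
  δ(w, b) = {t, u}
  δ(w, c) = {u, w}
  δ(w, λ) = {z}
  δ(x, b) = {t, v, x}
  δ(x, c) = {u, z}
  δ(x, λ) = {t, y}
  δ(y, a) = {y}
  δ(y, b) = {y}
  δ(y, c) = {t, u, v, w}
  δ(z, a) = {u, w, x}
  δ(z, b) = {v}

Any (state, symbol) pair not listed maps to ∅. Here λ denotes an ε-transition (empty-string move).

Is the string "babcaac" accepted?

No

Start in {t}.
Read 'b': t→∅; now ∅.
The set is empty and remains empty for the remaining 6 symbols.
The final set ∅ contains no accepting state.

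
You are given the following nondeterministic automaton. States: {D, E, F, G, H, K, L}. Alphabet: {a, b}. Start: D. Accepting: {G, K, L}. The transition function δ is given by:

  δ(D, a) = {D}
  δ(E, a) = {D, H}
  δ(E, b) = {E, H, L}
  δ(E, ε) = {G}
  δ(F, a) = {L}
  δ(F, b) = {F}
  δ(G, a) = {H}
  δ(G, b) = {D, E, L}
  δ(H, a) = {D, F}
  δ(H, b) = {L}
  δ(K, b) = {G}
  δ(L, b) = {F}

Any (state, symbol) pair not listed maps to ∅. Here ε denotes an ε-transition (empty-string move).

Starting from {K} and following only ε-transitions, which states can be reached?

{K}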